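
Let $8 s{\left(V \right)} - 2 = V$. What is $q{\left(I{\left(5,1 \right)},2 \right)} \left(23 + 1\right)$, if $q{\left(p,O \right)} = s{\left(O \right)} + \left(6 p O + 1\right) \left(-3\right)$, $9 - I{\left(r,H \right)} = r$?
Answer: $-3516$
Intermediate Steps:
$s{\left(V \right)} = \frac{1}{4} + \frac{V}{8}$
$I{\left(r,H \right)} = 9 - r$
$q{\left(p,O \right)} = - \frac{11}{4} + \frac{O}{8} - 18 O p$ ($q{\left(p,O \right)} = \left(\frac{1}{4} + \frac{O}{8}\right) + \left(6 p O + 1\right) \left(-3\right) = \left(\frac{1}{4} + \frac{O}{8}\right) + \left(6 O p + 1\right) \left(-3\right) = \left(\frac{1}{4} + \frac{O}{8}\right) + \left(1 + 6 O p\right) \left(-3\right) = \left(\frac{1}{4} + \frac{O}{8}\right) - \left(3 + 18 O p\right) = - \frac{11}{4} + \frac{O}{8} - 18 O p$)
$q{\left(I{\left(5,1 \right)},2 \right)} \left(23 + 1\right) = \left(- \frac{11}{4} + \frac{1}{8} \cdot 2 - 36 \left(9 - 5\right)\right) \left(23 + 1\right) = \left(- \frac{11}{4} + \frac{1}{4} - 36 \left(9 - 5\right)\right) 24 = \left(- \frac{11}{4} + \frac{1}{4} - 36 \cdot 4\right) 24 = \left(- \frac{11}{4} + \frac{1}{4} - 144\right) 24 = \left(- \frac{293}{2}\right) 24 = -3516$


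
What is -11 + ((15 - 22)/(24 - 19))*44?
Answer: -363/5 ≈ -72.600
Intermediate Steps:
-11 + ((15 - 22)/(24 - 19))*44 = -11 - 7/5*44 = -11 - 308/5 = -363/5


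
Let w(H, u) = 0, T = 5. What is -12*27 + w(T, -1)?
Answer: -324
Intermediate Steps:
-12*27 + w(T, -1) = -12*27 + 0 = -324 + 0 = -324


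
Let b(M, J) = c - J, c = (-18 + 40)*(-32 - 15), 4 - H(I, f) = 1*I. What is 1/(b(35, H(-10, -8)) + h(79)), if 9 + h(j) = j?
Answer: -1/978 ≈ -0.0010225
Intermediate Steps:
H(I, f) = 4 - I
h(j) = -9 + j
c = -1034 (c = 22*(-47) = -1034)
b(M, J) = -1034 - J
1/(b(35, H(-10, -8)) + h(79)) = 1/((-1034 - (4 - 1*(-10))) + (-9 + 79)) = 1/((-1034 - (4 + 10)) + 70) = 1/((-1034 - 1*14) + 70) = 1/((-1034 - 14) + 70) = 1/(-1048 + 70) = 1/(-978) = -1/978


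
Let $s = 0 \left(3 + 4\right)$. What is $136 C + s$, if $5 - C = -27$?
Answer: $4352$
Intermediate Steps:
$s = 0$ ($s = 0 \cdot 7 = 0$)
$C = 32$ ($C = 5 - -27 = 5 + 27 = 32$)
$136 C + s = 136 \cdot 32 + 0 = 4352 + 0 = 4352$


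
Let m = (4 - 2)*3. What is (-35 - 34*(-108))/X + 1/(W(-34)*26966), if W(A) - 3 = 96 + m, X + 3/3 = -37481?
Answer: -858156119/8843971605 ≈ -0.097033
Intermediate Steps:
X = -37482 (X = -1 - 37481 = -37482)
m = 6 (m = 2*3 = 6)
W(A) = 105 (W(A) = 3 + (96 + 6) = 3 + 102 = 105)
(-35 - 34*(-108))/X + 1/(W(-34)*26966) = (-35 - 34*(-108))/(-37482) + 1/(105*26966) = (-35 + 3672)*(-1/37482) + (1/105)*(1/26966) = 3637*(-1/37482) + 1/2831430 = -3637/37482 + 1/2831430 = -858156119/8843971605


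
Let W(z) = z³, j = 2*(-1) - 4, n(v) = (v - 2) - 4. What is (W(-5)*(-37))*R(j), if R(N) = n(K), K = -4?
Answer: -46250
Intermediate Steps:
n(v) = -6 + v (n(v) = (-2 + v) - 4 = -6 + v)
j = -6 (j = -2 - 4 = -6)
R(N) = -10 (R(N) = -6 - 4 = -10)
(W(-5)*(-37))*R(j) = ((-5)³*(-37))*(-10) = -125*(-37)*(-10) = 4625*(-10) = -46250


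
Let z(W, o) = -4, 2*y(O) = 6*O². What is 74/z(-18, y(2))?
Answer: -37/2 ≈ -18.500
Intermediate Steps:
y(O) = 3*O² (y(O) = (6*O²)/2 = 3*O²)
74/z(-18, y(2)) = 74/(-4) = 74*(-¼) = -37/2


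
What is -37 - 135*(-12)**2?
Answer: -19477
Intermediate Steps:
-37 - 135*(-12)**2 = -37 - 135*144 = -37 - 19440 = -19477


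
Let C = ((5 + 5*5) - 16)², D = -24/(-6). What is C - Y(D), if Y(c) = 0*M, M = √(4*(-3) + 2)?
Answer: 196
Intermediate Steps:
D = 4 (D = -24*(-⅙) = 4)
C = 196 (C = ((5 + 25) - 16)² = (30 - 16)² = 14² = 196)
M = I*√10 (M = √(-12 + 2) = √(-10) = I*√10 ≈ 3.1623*I)
Y(c) = 0 (Y(c) = 0*(I*√10) = 0)
C - Y(D) = 196 - 1*0 = 196 + 0 = 196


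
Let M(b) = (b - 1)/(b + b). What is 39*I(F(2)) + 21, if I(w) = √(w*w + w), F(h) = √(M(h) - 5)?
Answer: 21 + 39*19^(¼)*√(-√19 + 2*I)/2 ≈ 40.029 + 87.103*I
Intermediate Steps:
M(b) = (-1 + b)/(2*b) (M(b) = (-1 + b)/((2*b)) = (-1 + b)*(1/(2*b)) = (-1 + b)/(2*b))
F(h) = √(-5 + (-1 + h)/(2*h)) (F(h) = √((-1 + h)/(2*h) - 5) = √(-5 + (-1 + h)/(2*h)))
I(w) = √(w + w²) (I(w) = √(w² + w) = √(w + w²))
39*I(F(2)) + 21 = 39*√((√(-18 - 2/2)/2)*(1 + √(-18 - 2/2)/2)) + 21 = 39*√((√(-18 - 2*½)/2)*(1 + √(-18 - 2*½)/2)) + 21 = 39*√((√(-18 - 1)/2)*(1 + √(-18 - 1)/2)) + 21 = 39*√((√(-19)/2)*(1 + √(-19)/2)) + 21 = 39*√(((I*√19)/2)*(1 + (I*√19)/2)) + 21 = 39*√((I*√19/2)*(1 + I*√19/2)) + 21 = 39*√(I*√19*(1 + I*√19/2)/2) + 21 = 39*(√2*19^(¼)*√(I*(1 + I*√19/2))/2) + 21 = 39*√2*19^(¼)*√(I*(1 + I*√19/2))/2 + 21 = 21 + 39*√2*19^(¼)*√(I*(1 + I*√19/2))/2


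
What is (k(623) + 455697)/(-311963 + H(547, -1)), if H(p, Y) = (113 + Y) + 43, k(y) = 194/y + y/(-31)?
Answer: -4400247023/3010973952 ≈ -1.4614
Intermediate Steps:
k(y) = 194/y - y/31 (k(y) = 194/y + y*(-1/31) = 194/y - y/31)
H(p, Y) = 156 + Y
(k(623) + 455697)/(-311963 + H(547, -1)) = ((194/623 - 1/31*623) + 455697)/(-311963 + (156 - 1)) = ((194*(1/623) - 623/31) + 455697)/(-311963 + 155) = ((194/623 - 623/31) + 455697)/(-311808) = (-382115/19313 + 455697)*(-1/311808) = (8800494046/19313)*(-1/311808) = -4400247023/3010973952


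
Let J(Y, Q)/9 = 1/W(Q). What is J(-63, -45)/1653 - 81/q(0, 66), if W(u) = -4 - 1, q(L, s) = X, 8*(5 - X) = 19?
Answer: -595101/19285 ≈ -30.858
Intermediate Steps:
X = 21/8 (X = 5 - 1/8*19 = 5 - 19/8 = 21/8 ≈ 2.6250)
q(L, s) = 21/8
W(u) = -5
J(Y, Q) = -9/5 (J(Y, Q) = 9/(-5) = 9*(-1/5) = -9/5)
J(-63, -45)/1653 - 81/q(0, 66) = -9/5/1653 - 81/21/8 = -9/5*1/1653 - 81*8/21 = -3/2755 - 216/7 = -595101/19285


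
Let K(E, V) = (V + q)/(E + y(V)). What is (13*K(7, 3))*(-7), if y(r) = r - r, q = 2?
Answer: -65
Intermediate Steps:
y(r) = 0
K(E, V) = (2 + V)/E (K(E, V) = (V + 2)/(E + 0) = (2 + V)/E)
(13*K(7, 3))*(-7) = (13*((2 + 3)/7))*(-7) = (13*((⅐)*5))*(-7) = (13*(5/7))*(-7) = (65/7)*(-7) = -65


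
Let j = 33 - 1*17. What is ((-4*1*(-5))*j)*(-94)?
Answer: -30080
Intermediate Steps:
j = 16 (j = 33 - 17 = 16)
((-4*1*(-5))*j)*(-94) = ((-4*1*(-5))*16)*(-94) = (-4*(-5)*16)*(-94) = (20*16)*(-94) = 320*(-94) = -30080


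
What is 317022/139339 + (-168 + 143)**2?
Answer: 87403897/139339 ≈ 627.28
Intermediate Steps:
317022/139339 + (-168 + 143)**2 = 317022*(1/139339) + (-25)**2 = 317022/139339 + 625 = 87403897/139339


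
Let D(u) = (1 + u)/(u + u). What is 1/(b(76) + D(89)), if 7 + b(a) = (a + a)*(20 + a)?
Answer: 89/1298110 ≈ 6.8561e-5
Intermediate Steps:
b(a) = -7 + 2*a*(20 + a) (b(a) = -7 + (a + a)*(20 + a) = -7 + (2*a)*(20 + a) = -7 + 2*a*(20 + a))
D(u) = (1 + u)/(2*u) (D(u) = (1 + u)/((2*u)) = (1 + u)*(1/(2*u)) = (1 + u)/(2*u))
1/(b(76) + D(89)) = 1/((-7 + 2*76**2 + 40*76) + (1/2)*(1 + 89)/89) = 1/((-7 + 2*5776 + 3040) + (1/2)*(1/89)*90) = 1/((-7 + 11552 + 3040) + 45/89) = 1/(14585 + 45/89) = 1/(1298110/89) = 89/1298110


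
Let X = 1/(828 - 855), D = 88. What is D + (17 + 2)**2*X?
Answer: 2015/27 ≈ 74.630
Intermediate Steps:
X = -1/27 (X = 1/(-27) = -1/27 ≈ -0.037037)
D + (17 + 2)**2*X = 88 + (17 + 2)**2*(-1/27) = 88 + 19**2*(-1/27) = 88 + 361*(-1/27) = 88 - 361/27 = 2015/27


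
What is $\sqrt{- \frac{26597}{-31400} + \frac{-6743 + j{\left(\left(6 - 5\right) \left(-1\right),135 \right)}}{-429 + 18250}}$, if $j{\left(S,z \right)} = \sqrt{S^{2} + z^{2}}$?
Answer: $\frac{\sqrt{1467524602934978 + 175707931600 \sqrt{18226}}}{55957940} \approx 0.6901$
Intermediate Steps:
$\sqrt{- \frac{26597}{-31400} + \frac{-6743 + j{\left(\left(6 - 5\right) \left(-1\right),135 \right)}}{-429 + 18250}} = \sqrt{- \frac{26597}{-31400} + \frac{-6743 + \sqrt{\left(\left(6 - 5\right) \left(-1\right)\right)^{2} + 135^{2}}}{-429 + 18250}} = \sqrt{\left(-26597\right) \left(- \frac{1}{31400}\right) + \frac{-6743 + \sqrt{\left(1 \left(-1\right)\right)^{2} + 18225}}{17821}} = \sqrt{\frac{26597}{31400} + \left(-6743 + \sqrt{\left(-1\right)^{2} + 18225}\right) \frac{1}{17821}} = \sqrt{\frac{26597}{31400} + \left(-6743 + \sqrt{1 + 18225}\right) \frac{1}{17821}} = \sqrt{\frac{26597}{31400} + \left(-6743 + \sqrt{18226}\right) \frac{1}{17821}} = \sqrt{\frac{26597}{31400} - \left(\frac{6743}{17821} - \frac{\sqrt{18226}}{17821}\right)} = \sqrt{\frac{262254937}{559579400} + \frac{\sqrt{18226}}{17821}}$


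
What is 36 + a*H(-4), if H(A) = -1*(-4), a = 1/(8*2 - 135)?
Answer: 4280/119 ≈ 35.966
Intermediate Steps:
a = -1/119 (a = 1/(16 - 135) = 1/(-119) = -1/119 ≈ -0.0084034)
H(A) = 4
36 + a*H(-4) = 36 - 1/119*4 = 36 - 4/119 = 4280/119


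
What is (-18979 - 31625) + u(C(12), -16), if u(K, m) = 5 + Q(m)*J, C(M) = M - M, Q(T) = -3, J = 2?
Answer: -50605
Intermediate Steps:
C(M) = 0
u(K, m) = -1 (u(K, m) = 5 - 3*2 = 5 - 6 = -1)
(-18979 - 31625) + u(C(12), -16) = (-18979 - 31625) - 1 = -50604 - 1 = -50605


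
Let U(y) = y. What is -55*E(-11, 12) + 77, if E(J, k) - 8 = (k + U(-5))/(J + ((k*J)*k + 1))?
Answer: -578237/1594 ≈ -362.76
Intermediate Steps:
E(J, k) = 8 + (-5 + k)/(1 + J + J*k**2) (E(J, k) = 8 + (k - 5)/(J + ((k*J)*k + 1)) = 8 + (-5 + k)/(J + ((J*k)*k + 1)) = 8 + (-5 + k)/(J + (J*k**2 + 1)) = 8 + (-5 + k)/(J + (1 + J*k**2)) = 8 + (-5 + k)/(1 + J + J*k**2))
-55*E(-11, 12) + 77 = -55*(3 + 12 + 8*(-11) + 8*(-11)*12**2)/(1 - 11 - 11*12**2) + 77 = -55*(3 + 12 - 88 + 8*(-11)*144)/(1 - 11 - 11*144) + 77 = -55*(3 + 12 - 88 - 12672)/(1 - 11 - 1584) + 77 = -55*(-12745)/(-1594) + 77 = -(-55)*(-12745)/1594 + 77 = -55*12745/1594 + 77 = -700975/1594 + 77 = -578237/1594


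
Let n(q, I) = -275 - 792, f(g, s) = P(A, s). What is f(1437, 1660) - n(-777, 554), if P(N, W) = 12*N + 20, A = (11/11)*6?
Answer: 1159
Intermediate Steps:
A = 6 (A = (11*(1/11))*6 = 1*6 = 6)
P(N, W) = 20 + 12*N
f(g, s) = 92 (f(g, s) = 20 + 12*6 = 20 + 72 = 92)
n(q, I) = -1067
f(1437, 1660) - n(-777, 554) = 92 - 1*(-1067) = 92 + 1067 = 1159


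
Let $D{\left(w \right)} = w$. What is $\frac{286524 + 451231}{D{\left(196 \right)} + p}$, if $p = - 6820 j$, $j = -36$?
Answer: $\frac{737755}{245716} \approx 3.0025$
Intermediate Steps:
$p = 245520$ ($p = \left(-6820\right) \left(-36\right) = 245520$)
$\frac{286524 + 451231}{D{\left(196 \right)} + p} = \frac{286524 + 451231}{196 + 245520} = \frac{737755}{245716}$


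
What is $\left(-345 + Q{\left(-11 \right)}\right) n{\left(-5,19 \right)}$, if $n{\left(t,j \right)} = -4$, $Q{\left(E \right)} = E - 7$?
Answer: $1452$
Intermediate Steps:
$Q{\left(E \right)} = -7 + E$
$\left(-345 + Q{\left(-11 \right)}\right) n{\left(-5,19 \right)} = \left(-345 - 18\right) \left(-4\right) = \left(-363\right) \left(-4\right) = 1452$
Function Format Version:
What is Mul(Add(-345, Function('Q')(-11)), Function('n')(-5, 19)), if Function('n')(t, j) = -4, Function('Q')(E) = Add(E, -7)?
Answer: 1452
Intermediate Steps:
Function('Q')(E) = Add(-7, E)
Mul(Add(-345, Function('Q')(-11)), Function('n')(-5, 19)) = Mul(Add(-345, Add(-7, -11)), -4) = Mul(Add(-345, -18), -4) = Mul(-363, -4) = 1452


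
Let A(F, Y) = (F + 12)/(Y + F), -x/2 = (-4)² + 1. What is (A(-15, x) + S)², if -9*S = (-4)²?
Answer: 573049/194481 ≈ 2.9466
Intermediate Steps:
x = -34 (x = -2*((-4)² + 1) = -2*(16 + 1) = -2*17 = -34)
A(F, Y) = (12 + F)/(F + Y)
S = -16/9 (S = -⅑*(-4)² = -⅑*16 = -16/9 ≈ -1.7778)
(A(-15, x) + S)² = ((12 - 15)/(-15 - 34) - 16/9)² = (-3/(-49) - 16/9)² = (-1/49*(-3) - 16/9)² = (3/49 - 16/9)² = (-757/441)² = 573049/194481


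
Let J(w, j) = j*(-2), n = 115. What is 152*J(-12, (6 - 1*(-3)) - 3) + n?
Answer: -1709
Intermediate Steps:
J(w, j) = -2*j
152*J(-12, (6 - 1*(-3)) - 3) + n = 152*(-2*((6 - 1*(-3)) - 3)) + 115 = 152*(-2*((6 + 3) - 3)) + 115 = 152*(-2*(9 - 3)) + 115 = 152*(-2*6) + 115 = 152*(-12) + 115 = -1824 + 115 = -1709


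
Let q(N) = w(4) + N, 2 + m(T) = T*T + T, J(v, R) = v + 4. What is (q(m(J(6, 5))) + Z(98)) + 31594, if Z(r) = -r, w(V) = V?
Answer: 31608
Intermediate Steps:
J(v, R) = 4 + v
m(T) = -2 + T + T**2 (m(T) = -2 + (T*T + T) = -2 + (T**2 + T) = -2 + (T + T**2) = -2 + T + T**2)
q(N) = 4 + N
(q(m(J(6, 5))) + Z(98)) + 31594 = ((4 + (-2 + (4 + 6) + (4 + 6)**2)) - 1*98) + 31594 = ((4 + (-2 + 10 + 10**2)) - 98) + 31594 = ((4 + (-2 + 10 + 100)) - 98) + 31594 = ((4 + 108) - 98) + 31594 = (112 - 98) + 31594 = 14 + 31594 = 31608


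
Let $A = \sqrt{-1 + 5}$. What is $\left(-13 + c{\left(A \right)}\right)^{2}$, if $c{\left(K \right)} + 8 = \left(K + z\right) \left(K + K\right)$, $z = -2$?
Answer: $441$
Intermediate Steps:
$A = 2$ ($A = \sqrt{4} = 2$)
$c{\left(K \right)} = -8 + 2 K \left(-2 + K\right)$ ($c{\left(K \right)} = -8 + \left(K - 2\right) \left(K + K\right) = -8 + \left(-2 + K\right) 2 K = -8 + 2 K \left(-2 + K\right)$)
$\left(-13 + c{\left(A \right)}\right)^{2} = \left(-13 - \left(16 - 8\right)\right)^{2} = \left(-13 - 8\right)^{2} = \left(-21\right)^{2} = 441$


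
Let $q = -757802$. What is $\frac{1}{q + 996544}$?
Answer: $\frac{1}{238742} \approx 4.1886 \cdot 10^{-6}$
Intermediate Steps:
$\frac{1}{q + 996544} = \frac{1}{-757802 + 996544} = \frac{1}{238742}$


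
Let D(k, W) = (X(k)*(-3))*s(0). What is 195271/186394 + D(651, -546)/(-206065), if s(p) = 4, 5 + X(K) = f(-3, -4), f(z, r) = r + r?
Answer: 40209441151/38409279610 ≈ 1.0469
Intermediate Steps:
f(z, r) = 2*r
X(K) = -13 (X(K) = -5 + 2*(-4) = -5 - 8 = -13)
D(k, W) = 156 (D(k, W) = -13*(-3)*4 = 39*4 = 156)
195271/186394 + D(651, -546)/(-206065) = 195271/186394 + 156/(-206065) = 195271*(1/186394) + 156*(-1/206065) = 195271/186394 - 156/206065 = 40209441151/38409279610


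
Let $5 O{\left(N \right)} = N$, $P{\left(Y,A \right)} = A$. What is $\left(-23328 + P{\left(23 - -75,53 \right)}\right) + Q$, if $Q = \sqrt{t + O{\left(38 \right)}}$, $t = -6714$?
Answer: $-23275 + \frac{2 i \sqrt{41915}}{5} \approx -23275.0 + 81.893 i$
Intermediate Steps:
$O{\left(N \right)} = \frac{N}{5}$
$Q = \frac{2 i \sqrt{41915}}{5}$ ($Q = \sqrt{-6714 + \frac{1}{5} \cdot 38} = \sqrt{-6714 + \frac{38}{5}} = \sqrt{- \frac{33532}{5}} = \frac{2 i \sqrt{41915}}{5} \approx 81.893 i$)
$\left(-23328 + P{\left(23 - -75,53 \right)}\right) + Q = \left(-23328 + 53\right) + \frac{2 i \sqrt{41915}}{5} = -23275 + \frac{2 i \sqrt{41915}}{5}$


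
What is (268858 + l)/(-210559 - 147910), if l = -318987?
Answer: 50129/358469 ≈ 0.13984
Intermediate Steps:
(268858 + l)/(-210559 - 147910) = (268858 - 318987)/(-210559 - 147910) = -50129/(-358469) = -50129*(-1/358469) = 50129/358469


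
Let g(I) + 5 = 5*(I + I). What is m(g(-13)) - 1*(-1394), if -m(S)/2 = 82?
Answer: 1230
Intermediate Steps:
g(I) = -5 + 10*I (g(I) = -5 + 5*(I + I) = -5 + 5*(2*I) = -5 + 10*I)
m(S) = -164 (m(S) = -2*82 = -164)
m(g(-13)) - 1*(-1394) = -164 - 1*(-1394) = -164 + 1394 = 1230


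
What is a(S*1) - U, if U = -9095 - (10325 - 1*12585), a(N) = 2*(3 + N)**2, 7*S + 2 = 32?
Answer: 340117/49 ≈ 6941.2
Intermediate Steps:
S = 30/7 (S = -2/7 + (1/7)*32 = -2/7 + 32/7 = 30/7 ≈ 4.2857)
U = -6835 (U = -9095 - (10325 - 12585) = -9095 - 1*(-2260) = -9095 + 2260 = -6835)
a(S*1) - U = 2*(3 + (30/7)*1)**2 - 1*(-6835) = 2*(3 + 30/7)**2 + 6835 = 2*(51/7)**2 + 6835 = 2*(2601/49) + 6835 = 5202/49 + 6835 = 340117/49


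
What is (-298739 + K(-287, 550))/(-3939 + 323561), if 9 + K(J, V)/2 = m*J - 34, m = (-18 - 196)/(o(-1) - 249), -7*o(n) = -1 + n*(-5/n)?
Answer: -519918877/555183414 ≈ -0.93648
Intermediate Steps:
o(n) = 6/7 (o(n) = -(-1 + n*(-5/n))/7 = -(-1 - 5)/7 = -⅐*(-6) = 6/7)
m = 1498/1737 (m = (-18 - 196)/(6/7 - 249) = -214/(-1737/7) = -214*(-7/1737) = 1498/1737 ≈ 0.86241)
K(J, V) = -86 + 2996*J/1737 (K(J, V) = -18 + 2*(1498*J/1737 - 34) = -18 + 2*(-34 + 1498*J/1737) = -18 + (-68 + 2996*J/1737) = -86 + 2996*J/1737)
(-298739 + K(-287, 550))/(-3939 + 323561) = (-298739 + (-86 + (2996/1737)*(-287)))/(-3939 + 323561) = (-298739 + (-86 - 859852/1737))/319622 = (-298739 - 1009234/1737)*(1/319622) = -519918877/1737*1/319622 = -519918877/555183414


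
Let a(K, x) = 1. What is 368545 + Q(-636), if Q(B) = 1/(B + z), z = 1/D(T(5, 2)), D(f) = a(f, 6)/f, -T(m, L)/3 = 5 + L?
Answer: 242134064/657 ≈ 3.6855e+5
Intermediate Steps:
T(m, L) = -15 - 3*L (T(m, L) = -3*(5 + L) = -15 - 3*L)
D(f) = 1/f
z = -21 (z = 1/(1/(-15 - 3*2)) = 1/(1/(-15 - 6)) = 1/(1/(-21)) = 1/(-1/21) = -21)
Q(B) = 1/(-21 + B) (Q(B) = 1/(B - 21) = 1/(-21 + B))
368545 + Q(-636) = 368545 + 1/(-21 - 636) = 368545 + 1/(-657) = 368545 - 1/657 = 242134064/657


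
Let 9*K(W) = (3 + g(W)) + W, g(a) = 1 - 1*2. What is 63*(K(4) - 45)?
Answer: -2793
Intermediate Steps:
g(a) = -1 (g(a) = 1 - 2 = -1)
K(W) = 2/9 + W/9 (K(W) = ((3 - 1) + W)/9 = (2 + W)/9 = 2/9 + W/9)
63*(K(4) - 45) = 63*((2/9 + (⅑)*4) - 45) = 63*((2/9 + 4/9) - 45) = 63*(⅔ - 45) = 63*(-133/3) = -2793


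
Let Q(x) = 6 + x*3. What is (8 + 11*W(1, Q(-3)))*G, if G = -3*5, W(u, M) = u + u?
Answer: -450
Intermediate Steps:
Q(x) = 6 + 3*x
W(u, M) = 2*u
G = -15
(8 + 11*W(1, Q(-3)))*G = (8 + 11*(2*1))*(-15) = (8 + 11*2)*(-15) = (8 + 22)*(-15) = 30*(-15) = -450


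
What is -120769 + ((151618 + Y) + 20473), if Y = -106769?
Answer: -55447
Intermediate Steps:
-120769 + ((151618 + Y) + 20473) = -120769 + ((151618 - 106769) + 20473) = -120769 + (44849 + 20473) = -120769 + 65322 = -55447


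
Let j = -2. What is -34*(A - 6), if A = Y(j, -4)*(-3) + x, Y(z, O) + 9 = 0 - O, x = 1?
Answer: -340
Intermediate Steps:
Y(z, O) = -9 - O (Y(z, O) = -9 + (0 - O) = -9 - O)
A = 16 (A = (-9 - 1*(-4))*(-3) + 1 = (-9 + 4)*(-3) + 1 = -5*(-3) + 1 = 15 + 1 = 16)
-34*(A - 6) = -34*(16 - 6) = -34*10 = -17*20 = -340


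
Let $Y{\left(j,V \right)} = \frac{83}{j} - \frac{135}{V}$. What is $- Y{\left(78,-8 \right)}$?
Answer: $- \frac{5597}{312} \approx -17.939$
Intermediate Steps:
$Y{\left(j,V \right)} = - \frac{135}{V} + \frac{83}{j}$
$- Y{\left(78,-8 \right)} = - (- \frac{135}{-8} + \frac{83}{78}) = - (\left(-135\right) \left(- \frac{1}{8}\right) + 83 \cdot \frac{1}{78}) = - (\frac{135}{8} + \frac{83}{78}) = \left(-1\right) \frac{5597}{312} = - \frac{5597}{312}$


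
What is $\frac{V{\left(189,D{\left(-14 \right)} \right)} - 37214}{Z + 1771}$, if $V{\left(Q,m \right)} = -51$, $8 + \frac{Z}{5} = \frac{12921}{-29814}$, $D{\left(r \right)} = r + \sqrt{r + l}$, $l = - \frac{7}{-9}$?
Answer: $- \frac{370339570}{17181143} \approx -21.555$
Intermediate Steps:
$l = \frac{7}{9}$ ($l = \left(-7\right) \left(- \frac{1}{9}\right) = \frac{7}{9} \approx 0.77778$)
$D{\left(r \right)} = r + \sqrt{\frac{7}{9} + r}$ ($D{\left(r \right)} = r + \sqrt{r + \frac{7}{9}} = r + \sqrt{\frac{7}{9} + r}$)
$Z = - \frac{419055}{9938}$ ($Z = -40 + 5 \frac{12921}{-29814} = -40 + 5 \cdot 12921 \left(- \frac{1}{29814}\right) = -40 + 5 \left(- \frac{4307}{9938}\right) = -40 - \frac{21535}{9938} = - \frac{419055}{9938} \approx -42.167$)
$\frac{V{\left(189,D{\left(-14 \right)} \right)} - 37214}{Z + 1771} = \frac{-51 - 37214}{- \frac{419055}{9938} + 1771} = - \frac{37265}{\frac{17181143}{9938}} = \left(-37265\right) \frac{9938}{17181143} = - \frac{370339570}{17181143}$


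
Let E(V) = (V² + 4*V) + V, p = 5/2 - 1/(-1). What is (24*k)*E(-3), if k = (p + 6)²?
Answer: -12996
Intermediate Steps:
p = 7/2 (p = 5*(½) - 1*(-1) = 5/2 + 1 = 7/2 ≈ 3.5000)
E(V) = V² + 5*V
k = 361/4 (k = (7/2 + 6)² = (19/2)² = 361/4 ≈ 90.250)
(24*k)*E(-3) = (24*(361/4))*(-3*(5 - 3)) = 2166*(-3*2) = 2166*(-6) = -12996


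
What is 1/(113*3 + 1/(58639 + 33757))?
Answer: 92396/31322245 ≈ 0.0029499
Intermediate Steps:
1/(113*3 + 1/(58639 + 33757)) = 1/(339 + 1/92396) = 1/(31322245/92396) = 92396/31322245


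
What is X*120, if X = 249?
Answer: 29880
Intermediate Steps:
X*120 = 249*120 = 29880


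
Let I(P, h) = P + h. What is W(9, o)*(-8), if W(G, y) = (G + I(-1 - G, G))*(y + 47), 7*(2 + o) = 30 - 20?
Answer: -20800/7 ≈ -2971.4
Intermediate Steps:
o = -4/7 (o = -2 + (30 - 20)/7 = -2 + (⅐)*10 = -2 + 10/7 = -4/7 ≈ -0.57143)
W(G, y) = (-1 + G)*(47 + y) (W(G, y) = (G + ((-1 - G) + G))*(y + 47) = (G - 1)*(47 + y) = (-1 + G)*(47 + y))
W(9, o)*(-8) = (-47 - 1*(-4/7) + 47*9 + 9*(-4/7))*(-8) = (-47 + 4/7 + 423 - 36/7)*(-8) = (2600/7)*(-8) = -20800/7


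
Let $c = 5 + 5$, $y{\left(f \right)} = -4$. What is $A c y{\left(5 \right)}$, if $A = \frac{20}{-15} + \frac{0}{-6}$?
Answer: $\frac{160}{3} \approx 53.333$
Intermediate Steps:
$c = 10$
$A = - \frac{4}{3}$ ($A = 20 \left(- \frac{1}{15}\right) + 0 \left(- \frac{1}{6}\right) = - \frac{4}{3} + 0 = - \frac{4}{3} \approx -1.3333$)
$A c y{\left(5 \right)} = \left(- \frac{4}{3}\right) 10 \left(-4\right) = \left(- \frac{40}{3}\right) \left(-4\right) = \frac{160}{3}$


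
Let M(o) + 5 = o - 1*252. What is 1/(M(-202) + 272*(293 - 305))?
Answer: -1/3723 ≈ -0.00026860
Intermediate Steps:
M(o) = -257 + o (M(o) = -5 + (o - 1*252) = -5 + (o - 252) = -5 + (-252 + o) = -257 + o)
1/(M(-202) + 272*(293 - 305)) = 1/((-257 - 202) + 272*(293 - 305)) = 1/(-459 + 272*(-12)) = 1/(-459 - 3264) = 1/(-3723) = -1/3723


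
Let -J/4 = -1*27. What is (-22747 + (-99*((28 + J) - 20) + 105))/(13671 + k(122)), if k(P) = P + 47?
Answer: -17063/6920 ≈ -2.4658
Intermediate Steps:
J = 108 (J = -(-4)*27 = -4*(-27) = 108)
k(P) = 47 + P
(-22747 + (-99*((28 + J) - 20) + 105))/(13671 + k(122)) = (-22747 + (-99*((28 + 108) - 20) + 105))/(13671 + (47 + 122)) = (-22747 + (-99*(136 - 20) + 105))/(13671 + 169) = (-22747 + (-99*116 + 105))/13840 = (-22747 + (-11484 + 105))*(1/13840) = (-22747 - 11379)*(1/13840) = -34126*1/13840 = -17063/6920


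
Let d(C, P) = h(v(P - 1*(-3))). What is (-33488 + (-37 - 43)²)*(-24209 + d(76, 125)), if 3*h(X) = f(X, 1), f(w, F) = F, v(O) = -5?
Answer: 1967293088/3 ≈ 6.5576e+8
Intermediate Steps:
h(X) = ⅓ (h(X) = (⅓)*1 = ⅓)
d(C, P) = ⅓
(-33488 + (-37 - 43)²)*(-24209 + d(76, 125)) = (-33488 + (-37 - 43)²)*(-24209 + ⅓) = (-33488 + (-80)²)*(-72626/3) = (-33488 + 6400)*(-72626/3) = -27088*(-72626/3) = 1967293088/3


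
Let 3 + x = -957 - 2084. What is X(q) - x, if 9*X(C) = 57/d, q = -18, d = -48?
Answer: 438317/144 ≈ 3043.9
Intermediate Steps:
x = -3044 (x = -3 + (-957 - 2084) = -3 - 3041 = -3044)
X(C) = -19/144 (X(C) = (57/(-48))/9 = (57*(-1/48))/9 = (1/9)*(-19/16) = -19/144)
X(q) - x = -19/144 - 1*(-3044) = -19/144 + 3044 = 438317/144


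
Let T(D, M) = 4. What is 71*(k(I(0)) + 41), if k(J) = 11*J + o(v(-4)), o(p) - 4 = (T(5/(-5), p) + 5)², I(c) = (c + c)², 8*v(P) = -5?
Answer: 8946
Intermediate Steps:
v(P) = -5/8 (v(P) = (⅛)*(-5) = -5/8)
I(c) = 4*c² (I(c) = (2*c)² = 4*c²)
o(p) = 85 (o(p) = 4 + (4 + 5)² = 4 + 9² = 4 + 81 = 85)
k(J) = 85 + 11*J (k(J) = 11*J + 85 = 85 + 11*J)
71*(k(I(0)) + 41) = 71*((85 + 11*(4*0²)) + 41) = 71*((85 + 11*(4*0)) + 41) = 71*((85 + 11*0) + 41) = 71*((85 + 0) + 41) = 71*(85 + 41) = 71*126 = 8946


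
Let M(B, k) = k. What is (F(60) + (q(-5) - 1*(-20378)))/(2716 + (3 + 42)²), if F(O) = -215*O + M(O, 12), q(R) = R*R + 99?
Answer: 7614/4741 ≈ 1.6060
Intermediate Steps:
q(R) = 99 + R² (q(R) = R² + 99 = 99 + R²)
F(O) = 12 - 215*O (F(O) = -215*O + 12 = 12 - 215*O)
(F(60) + (q(-5) - 1*(-20378)))/(2716 + (3 + 42)²) = ((12 - 215*60) + ((99 + (-5)²) - 1*(-20378)))/(2716 + (3 + 42)²) = ((12 - 12900) + ((99 + 25) + 20378))/(2716 + 45²) = (-12888 + (124 + 20378))/(2716 + 2025) = (-12888 + 20502)/4741 = 7614*(1/4741) = 7614/4741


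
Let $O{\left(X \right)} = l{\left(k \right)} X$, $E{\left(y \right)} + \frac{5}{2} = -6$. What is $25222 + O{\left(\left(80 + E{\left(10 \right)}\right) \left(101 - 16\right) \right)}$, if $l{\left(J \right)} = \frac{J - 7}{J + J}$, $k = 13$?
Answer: $\frac{53249}{2} \approx 26625.0$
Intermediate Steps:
$E{\left(y \right)} = - \frac{17}{2}$ ($E{\left(y \right)} = - \frac{5}{2} - 6 = - \frac{17}{2}$)
$l{\left(J \right)} = \frac{-7 + J}{2 J}$
$O{\left(X \right)} = \frac{3 X}{13}$ ($O{\left(X \right)} = \frac{-7 + 13}{2 \cdot 13} X = \frac{1}{2} \cdot \frac{1}{13} \cdot 6 X = \frac{3 X}{13}$)
$25222 + O{\left(\left(80 + E{\left(10 \right)}\right) \left(101 - 16\right) \right)} = 25222 + \frac{3 \left(80 - \frac{17}{2}\right) \left(101 - 16\right)}{13} = 25222 + \frac{3 \cdot \frac{143}{2} \cdot 85}{13} = 25222 + \frac{3}{13} \cdot \frac{12155}{2} = 25222 + \frac{2805}{2} = \frac{53249}{2}$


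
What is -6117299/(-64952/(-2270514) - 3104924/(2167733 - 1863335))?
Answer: 15318512844112953/25471022290 ≈ 6.0141e+5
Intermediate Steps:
-6117299/(-64952/(-2270514) - 3104924/(2167733 - 1863335)) = -6117299/(-64952*(-1/2270514) - 3104924/304398) = -6117299/(1412/49359 - 3104924*1/304398) = -6117299/(1412/49359 - 1552462/152199) = -6117299/(-25471022290/2504130147) = -6117299*(-2504130147/25471022290) = 15318512844112953/25471022290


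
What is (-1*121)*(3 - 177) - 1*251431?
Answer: -230377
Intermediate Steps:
(-1*121)*(3 - 177) - 1*251431 = -121*(-174) - 251431 = 21054 - 251431 = -230377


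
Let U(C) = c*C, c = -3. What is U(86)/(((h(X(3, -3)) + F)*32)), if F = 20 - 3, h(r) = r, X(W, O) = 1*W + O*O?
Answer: -129/464 ≈ -0.27802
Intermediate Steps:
X(W, O) = W + O²
F = 17
U(C) = -3*C
U(86)/(((h(X(3, -3)) + F)*32)) = (-3*86)/((((3 + (-3)²) + 17)*32)) = -258*1/(32*((3 + 9) + 17)) = -258*1/(32*(12 + 17)) = -258/(29*32) = -258/928 = -258*1/928 = -129/464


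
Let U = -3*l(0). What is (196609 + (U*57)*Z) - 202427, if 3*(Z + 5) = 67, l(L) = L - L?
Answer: -5818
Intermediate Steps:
l(L) = 0
Z = 52/3 (Z = -5 + (⅓)*67 = -5 + 67/3 = 52/3 ≈ 17.333)
U = 0 (U = -3*0 = 0)
(196609 + (U*57)*Z) - 202427 = (196609 + (0*57)*(52/3)) - 202427 = (196609 + 0*(52/3)) - 202427 = (196609 + 0) - 202427 = 196609 - 202427 = -5818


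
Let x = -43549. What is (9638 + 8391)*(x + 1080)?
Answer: -765673601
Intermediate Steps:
(9638 + 8391)*(x + 1080) = (9638 + 8391)*(-43549 + 1080) = 18029*(-42469) = -765673601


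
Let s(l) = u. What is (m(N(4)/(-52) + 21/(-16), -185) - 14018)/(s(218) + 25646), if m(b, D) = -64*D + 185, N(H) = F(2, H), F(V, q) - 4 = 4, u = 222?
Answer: -1993/25868 ≈ -0.077045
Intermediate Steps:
F(V, q) = 8 (F(V, q) = 4 + 4 = 8)
s(l) = 222
N(H) = 8
m(b, D) = 185 - 64*D
(m(N(4)/(-52) + 21/(-16), -185) - 14018)/(s(218) + 25646) = ((185 - 64*(-185)) - 14018)/(222 + 25646) = ((185 + 11840) - 14018)/25868 = (12025 - 14018)*(1/25868) = -1993*1/25868 = -1993/25868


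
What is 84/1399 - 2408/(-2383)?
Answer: 3568964/3333817 ≈ 1.0705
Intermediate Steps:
84/1399 - 2408/(-2383) = 84*(1/1399) - 2408*(-1/2383) = 84/1399 + 2408/2383 = 3568964/3333817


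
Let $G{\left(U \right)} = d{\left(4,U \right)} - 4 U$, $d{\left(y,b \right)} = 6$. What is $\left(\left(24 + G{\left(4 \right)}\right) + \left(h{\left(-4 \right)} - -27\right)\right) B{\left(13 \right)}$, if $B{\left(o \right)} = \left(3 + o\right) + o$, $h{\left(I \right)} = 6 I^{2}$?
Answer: $3973$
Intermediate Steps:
$G{\left(U \right)} = 6 - 4 U$
$B{\left(o \right)} = 3 + 2 o$
$\left(\left(24 + G{\left(4 \right)}\right) + \left(h{\left(-4 \right)} - -27\right)\right) B{\left(13 \right)} = \left(\left(24 + \left(6 - 16\right)\right) - \left(-27 - 6 \left(-4\right)^{2}\right)\right) \left(3 + 2 \cdot 13\right) = \left(\left(24 + \left(6 - 16\right)\right) + \left(6 \cdot 16 + 27\right)\right) \left(3 + 26\right) = \left(\left(24 - 10\right) + \left(96 + 27\right)\right) 29 = \left(14 + 123\right) 29 = 137 \cdot 29 = 3973$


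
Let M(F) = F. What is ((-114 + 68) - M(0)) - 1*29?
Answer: -75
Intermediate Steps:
((-114 + 68) - M(0)) - 1*29 = ((-114 + 68) - 1*0) - 1*29 = (-46 + 0) - 29 = -46 - 29 = -75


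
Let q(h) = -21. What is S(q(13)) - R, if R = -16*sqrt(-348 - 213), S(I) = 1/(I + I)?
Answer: -1/42 + 16*I*sqrt(561) ≈ -0.02381 + 378.97*I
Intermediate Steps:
S(I) = 1/(2*I)
R = -16*I*sqrt(561) ≈ -378.97*I
S(q(13)) - R = (1/2)/(-21) - (-16)*I*sqrt(561) = (1/2)*(-1/21) + 16*I*sqrt(561) = -1/42 + 16*I*sqrt(561)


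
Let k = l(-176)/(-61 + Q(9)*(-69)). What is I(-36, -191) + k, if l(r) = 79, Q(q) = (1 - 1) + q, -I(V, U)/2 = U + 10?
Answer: 246805/682 ≈ 361.88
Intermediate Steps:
I(V, U) = -20 - 2*U (I(V, U) = -2*(U + 10) = -2*(10 + U) = -20 - 2*U)
Q(q) = q (Q(q) = 0 + q = q)
k = -79/682 (k = 79/(-61 + 9*(-69)) = 79/(-61 - 621) = 79/(-682) = 79*(-1/682) = -79/682 ≈ -0.11584)
I(-36, -191) + k = (-20 - 2*(-191)) - 79/682 = (-20 + 382) - 79/682 = 362 - 79/682 = 246805/682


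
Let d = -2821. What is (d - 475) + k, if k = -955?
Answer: -4251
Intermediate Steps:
(d - 475) + k = (-2821 - 475) - 955 = -3296 - 955 = -4251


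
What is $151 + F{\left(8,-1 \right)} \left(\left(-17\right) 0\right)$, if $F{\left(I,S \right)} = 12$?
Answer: $151$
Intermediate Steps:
$151 + F{\left(8,-1 \right)} \left(\left(-17\right) 0\right) = 151 + 12 \left(\left(-17\right) 0\right) = 151 + 12 \cdot 0 = 151 + 0 = 151$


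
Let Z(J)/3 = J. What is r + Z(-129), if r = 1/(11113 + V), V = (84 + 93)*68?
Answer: -8958662/23149 ≈ -387.00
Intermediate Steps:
V = 12036 (V = 177*68 = 12036)
Z(J) = 3*J
r = 1/23149 (r = 1/(11113 + 12036) = 1/23149 ≈ 4.3198e-5)
r + Z(-129) = 1/23149 + 3*(-129) = 1/23149 - 387 = -8958662/23149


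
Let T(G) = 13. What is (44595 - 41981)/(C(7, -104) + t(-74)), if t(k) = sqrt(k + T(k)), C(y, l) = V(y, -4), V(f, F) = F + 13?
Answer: 11763/71 - 1307*I*sqrt(61)/71 ≈ 165.68 - 143.77*I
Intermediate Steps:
V(f, F) = 13 + F
C(y, l) = 9 (C(y, l) = 13 - 4 = 9)
t(k) = sqrt(13 + k) (t(k) = sqrt(k + 13) = sqrt(13 + k))
(44595 - 41981)/(C(7, -104) + t(-74)) = (44595 - 41981)/(9 + sqrt(13 - 74)) = 2614/(9 + sqrt(-61)) = 2614/(9 + I*sqrt(61))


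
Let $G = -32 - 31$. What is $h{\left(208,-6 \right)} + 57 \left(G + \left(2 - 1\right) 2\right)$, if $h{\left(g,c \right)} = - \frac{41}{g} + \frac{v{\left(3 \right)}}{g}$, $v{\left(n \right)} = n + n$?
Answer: $- \frac{723251}{208} \approx -3477.2$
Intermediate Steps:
$v{\left(n \right)} = 2 n$
$h{\left(g,c \right)} = - \frac{35}{g}$ ($h{\left(g,c \right)} = - \frac{41}{g} + \frac{2 \cdot 3}{g} = - \frac{41}{g} + \frac{6}{g} = - \frac{35}{g}$)
$G = -63$ ($G = -32 - 31 = -63$)
$h{\left(208,-6 \right)} + 57 \left(G + \left(2 - 1\right) 2\right) = - \frac{35}{208} + 57 \left(-63 + \left(2 - 1\right) 2\right) = \left(-35\right) \frac{1}{208} + 57 \left(-63 + 1 \cdot 2\right) = - \frac{35}{208} + 57 \left(-63 + 2\right) = - \frac{35}{208} + 57 \left(-61\right) = - \frac{35}{208} - 3477 = - \frac{723251}{208}$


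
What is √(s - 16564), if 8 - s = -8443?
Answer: I*√8113 ≈ 90.072*I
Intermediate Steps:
s = 8451 (s = 8 - 1*(-8443) = 8 + 8443 = 8451)
√(s - 16564) = √(8451 - 16564) = √(-8113) = I*√8113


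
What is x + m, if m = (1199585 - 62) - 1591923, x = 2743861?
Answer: 2351461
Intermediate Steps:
m = -392400 (m = 1199523 - 1591923 = -392400)
x + m = 2743861 - 392400 = 2351461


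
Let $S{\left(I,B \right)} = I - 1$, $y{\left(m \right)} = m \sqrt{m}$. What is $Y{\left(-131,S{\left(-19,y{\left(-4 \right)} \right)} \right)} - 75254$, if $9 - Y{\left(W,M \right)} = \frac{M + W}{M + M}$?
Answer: $- \frac{3009951}{40} \approx -75249.0$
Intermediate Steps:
$y{\left(m \right)} = m^{\frac{3}{2}}$
$S{\left(I,B \right)} = -1 + I$
$Y{\left(W,M \right)} = 9 - \frac{M + W}{2 M}$ ($Y{\left(W,M \right)} = 9 - \frac{M + W}{M + M} = 9 - \frac{M + W}{2 M}$)
$Y{\left(-131,S{\left(-19,y{\left(-4 \right)} \right)} \right)} - 75254 = \frac{\left(-1\right) \left(-131\right) + 17 \left(-1 - 19\right)}{2 \left(-1 - 19\right)} - 75254 = \frac{131 + 17 \left(-20\right)}{2 \left(-20\right)} - 75254 = \frac{1}{2} \left(- \frac{1}{20}\right) \left(131 - 340\right) - 75254 = \frac{1}{2} \left(- \frac{1}{20}\right) \left(-209\right) - 75254 = \frac{209}{40} - 75254 = - \frac{3009951}{40}$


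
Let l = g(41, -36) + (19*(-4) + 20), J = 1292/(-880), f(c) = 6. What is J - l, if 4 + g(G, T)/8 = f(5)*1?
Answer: 8477/220 ≈ 38.532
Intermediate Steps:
g(G, T) = 16 (g(G, T) = -32 + 8*(6*1) = -32 + 8*6 = -32 + 48 = 16)
J = -323/220 (J = 1292*(-1/880) = -323/220 ≈ -1.4682)
l = -40 (l = 16 + (19*(-4) + 20) = 16 + (-76 + 20) = 16 - 56 = -40)
J - l = -323/220 - 1*(-40) = -323/220 + 40 = 8477/220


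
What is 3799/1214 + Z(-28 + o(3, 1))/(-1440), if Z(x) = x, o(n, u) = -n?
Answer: 2754097/874080 ≈ 3.1509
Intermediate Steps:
3799/1214 + Z(-28 + o(3, 1))/(-1440) = 3799/1214 + (-28 - 1*3)/(-1440) = 3799*(1/1214) + (-28 - 3)*(-1/1440) = 3799/1214 - 31*(-1/1440) = 3799/1214 + 31/1440 = 2754097/874080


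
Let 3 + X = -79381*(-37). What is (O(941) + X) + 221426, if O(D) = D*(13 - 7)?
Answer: 3164166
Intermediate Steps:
X = 2937094 (X = -3 - 79381*(-37) = -3 + 2937097 = 2937094)
O(D) = 6*D (O(D) = D*6 = 6*D)
(O(941) + X) + 221426 = (6*941 + 2937094) + 221426 = (5646 + 2937094) + 221426 = 2942740 + 221426 = 3164166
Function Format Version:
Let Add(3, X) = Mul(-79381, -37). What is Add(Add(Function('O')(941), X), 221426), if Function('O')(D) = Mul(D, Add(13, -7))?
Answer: 3164166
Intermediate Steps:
X = 2937094 (X = Add(-3, Mul(-79381, -37)) = Add(-3, 2937097) = 2937094)
Function('O')(D) = Mul(6, D) (Function('O')(D) = Mul(D, 6) = Mul(6, D))
Add(Add(Function('O')(941), X), 221426) = Add(Add(Mul(6, 941), 2937094), 221426) = Add(Add(5646, 2937094), 221426) = Add(2942740, 221426) = 3164166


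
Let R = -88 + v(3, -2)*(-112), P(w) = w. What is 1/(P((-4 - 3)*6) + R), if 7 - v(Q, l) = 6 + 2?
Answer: -1/18 ≈ -0.055556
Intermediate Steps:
v(Q, l) = -1 (v(Q, l) = 7 - (6 + 2) = 7 - 1*8 = 7 - 8 = -1)
R = 24 (R = -88 - 1*(-112) = -88 + 112 = 24)
1/(P((-4 - 3)*6) + R) = 1/((-4 - 3)*6 + 24) = 1/(-7*6 + 24) = 1/(-42 + 24) = 1/(-18) = -1/18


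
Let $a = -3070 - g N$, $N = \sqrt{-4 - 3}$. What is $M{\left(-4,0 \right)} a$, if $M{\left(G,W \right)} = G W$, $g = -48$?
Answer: $0$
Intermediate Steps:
$N = i \sqrt{7}$ ($N = \sqrt{-7} = i \sqrt{7} \approx 2.6458 i$)
$a = -3070 + 48 i \sqrt{7}$ ($a = -3070 - - 48 i \sqrt{7} = -3070 + 48 i \sqrt{7} \approx -3070.0 + 127.0 i$)
$M{\left(-4,0 \right)} a = \left(-4\right) 0 \left(-3070 + 48 i \sqrt{7}\right) = 0 \left(-3070 + 48 i \sqrt{7}\right) = 0$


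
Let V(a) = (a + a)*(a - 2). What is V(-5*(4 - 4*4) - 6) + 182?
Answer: 5798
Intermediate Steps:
V(a) = 2*a*(-2 + a) (V(a) = (2*a)*(-2 + a) = 2*a*(-2 + a))
V(-5*(4 - 4*4) - 6) + 182 = 2*(-5*(4 - 4*4) - 6)*(-2 + (-5*(4 - 4*4) - 6)) + 182 = 2*(-5*(4 - 16) - 6)*(-2 + (-5*(4 - 16) - 6)) + 182 = 2*(-5*(-12) - 6)*(-2 + (-5*(-12) - 6)) + 182 = 2*(60 - 6)*(-2 + (60 - 6)) + 182 = 2*54*(-2 + 54) + 182 = 2*54*52 + 182 = 5616 + 182 = 5798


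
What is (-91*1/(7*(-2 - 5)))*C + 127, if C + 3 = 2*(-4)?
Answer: 746/7 ≈ 106.57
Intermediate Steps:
C = -11 (C = -3 + 2*(-4) = -3 - 8 = -11)
(-91*1/(7*(-2 - 5)))*C + 127 = -91*1/(7*(-2 - 5))*(-11) + 127 = -91/(7*(-7))*(-11) + 127 = -91/(-49)*(-11) + 127 = -91*(-1/49)*(-11) + 127 = (13/7)*(-11) + 127 = -143/7 + 127 = 746/7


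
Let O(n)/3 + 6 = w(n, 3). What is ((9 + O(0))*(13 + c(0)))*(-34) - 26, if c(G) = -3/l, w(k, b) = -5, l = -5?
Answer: 55358/5 ≈ 11072.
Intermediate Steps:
O(n) = -33 (O(n) = -18 + 3*(-5) = -18 - 15 = -33)
c(G) = ⅗ (c(G) = -3/(-5) = -3*(-⅕) = ⅗)
((9 + O(0))*(13 + c(0)))*(-34) - 26 = ((9 - 33)*(13 + ⅗))*(-34) - 26 = -24*68/5*(-34) - 26 = -1632/5*(-34) - 26 = 55488/5 - 26 = 55358/5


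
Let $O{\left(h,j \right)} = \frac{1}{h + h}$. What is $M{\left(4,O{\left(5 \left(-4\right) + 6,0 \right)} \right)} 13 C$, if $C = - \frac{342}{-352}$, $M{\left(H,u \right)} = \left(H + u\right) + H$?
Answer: $\frac{495729}{4928} \approx 100.59$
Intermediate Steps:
$O{\left(h,j \right)} = \frac{1}{2 h}$
$M{\left(H,u \right)} = u + 2 H$
$C = \frac{171}{176}$ ($C = \left(-342\right) \left(- \frac{1}{352}\right) = \frac{171}{176} \approx 0.97159$)
$M{\left(4,O{\left(5 \left(-4\right) + 6,0 \right)} \right)} 13 C = \left(\frac{1}{2 \left(5 \left(-4\right) + 6\right)} + 2 \cdot 4\right) 13 \cdot \frac{171}{176} = \left(\frac{1}{2 \left(-20 + 6\right)} + 8\right) 13 \cdot \frac{171}{176} = \left(\frac{1}{2 \left(-14\right)} + 8\right) 13 \cdot \frac{171}{176} = \left(\frac{1}{2} \left(- \frac{1}{14}\right) + 8\right) 13 \cdot \frac{171}{176} = \left(- \frac{1}{28} + 8\right) 13 \cdot \frac{171}{176} = \frac{223}{28} \cdot 13 \cdot \frac{171}{176} = \frac{2899}{28} \cdot \frac{171}{176} = \frac{495729}{4928}$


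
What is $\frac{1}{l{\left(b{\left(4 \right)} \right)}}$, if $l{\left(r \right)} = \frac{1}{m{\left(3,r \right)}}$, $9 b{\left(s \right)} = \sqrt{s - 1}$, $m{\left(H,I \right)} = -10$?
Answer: $-10$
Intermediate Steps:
$b{\left(s \right)} = \frac{\sqrt{-1 + s}}{9}$ ($b{\left(s \right)} = \frac{\sqrt{s - 1}}{9} = \frac{\sqrt{-1 + s}}{9}$)
$l{\left(r \right)} = - \frac{1}{10}$ ($l{\left(r \right)} = \frac{1}{-10} = - \frac{1}{10}$)
$\frac{1}{l{\left(b{\left(4 \right)} \right)}} = \frac{1}{- \frac{1}{10}} = -10$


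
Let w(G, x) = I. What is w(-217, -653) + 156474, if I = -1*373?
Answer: 156101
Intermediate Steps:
I = -373
w(G, x) = -373
w(-217, -653) + 156474 = -373 + 156474 = 156101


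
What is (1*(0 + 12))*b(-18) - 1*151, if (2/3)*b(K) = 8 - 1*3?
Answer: -61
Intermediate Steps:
b(K) = 15/2 (b(K) = 3*(8 - 1*3)/2 = 3*(8 - 3)/2 = (3/2)*5 = 15/2)
(1*(0 + 12))*b(-18) - 1*151 = (1*(0 + 12))*(15/2) - 1*151 = (1*12)*(15/2) - 151 = 12*(15/2) - 151 = 90 - 151 = -61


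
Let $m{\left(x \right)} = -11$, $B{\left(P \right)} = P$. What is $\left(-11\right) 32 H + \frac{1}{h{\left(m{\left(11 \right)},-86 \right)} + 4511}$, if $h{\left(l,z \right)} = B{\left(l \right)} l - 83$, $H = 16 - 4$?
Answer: $- \frac{19214975}{4549} \approx -4224.0$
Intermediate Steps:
$H = 12$ ($H = 16 - 4 = 12$)
$h{\left(l,z \right)} = -83 + l^{2}$ ($h{\left(l,z \right)} = l l - 83 = l^{2} - 83 = -83 + l^{2}$)
$\left(-11\right) 32 H + \frac{1}{h{\left(m{\left(11 \right)},-86 \right)} + 4511} = \left(-11\right) 32 \cdot 12 + \frac{1}{\left(-83 + \left(-11\right)^{2}\right) + 4511} = \left(-352\right) 12 + \frac{1}{\left(-83 + 121\right) + 4511} = -4224 + \frac{1}{38 + 4511} = -4224 + \frac{1}{4549} = - \frac{19214975}{4549}$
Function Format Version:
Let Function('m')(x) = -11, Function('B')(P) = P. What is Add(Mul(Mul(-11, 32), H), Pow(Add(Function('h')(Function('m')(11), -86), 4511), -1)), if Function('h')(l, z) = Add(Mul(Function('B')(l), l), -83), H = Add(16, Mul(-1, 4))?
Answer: Rational(-19214975, 4549) ≈ -4224.0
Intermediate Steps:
H = 12 (H = Add(16, -4) = 12)
Function('h')(l, z) = Add(-83, Pow(l, 2)) (Function('h')(l, z) = Add(Mul(l, l), -83) = Add(Pow(l, 2), -83) = Add(-83, Pow(l, 2)))
Add(Mul(Mul(-11, 32), H), Pow(Add(Function('h')(Function('m')(11), -86), 4511), -1)) = Add(Mul(Mul(-11, 32), 12), Pow(Add(Add(-83, Pow(-11, 2)), 4511), -1)) = Add(Mul(-352, 12), Pow(Add(Add(-83, 121), 4511), -1)) = Add(-4224, Pow(Add(38, 4511), -1)) = Add(-4224, Pow(4549, -1)) = Add(-4224, Rational(1, 4549)) = Rational(-19214975, 4549)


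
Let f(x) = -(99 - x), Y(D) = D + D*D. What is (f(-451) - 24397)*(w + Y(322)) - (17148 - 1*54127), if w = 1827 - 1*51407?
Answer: -1357728443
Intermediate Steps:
w = -49580 (w = 1827 - 51407 = -49580)
Y(D) = D + D**2
f(x) = -99 + x
(f(-451) - 24397)*(w + Y(322)) - (17148 - 1*54127) = ((-99 - 451) - 24397)*(-49580 + 322*(1 + 322)) - (17148 - 1*54127) = (-550 - 24397)*(-49580 + 322*323) - (17148 - 54127) = -24947*(-49580 + 104006) - 1*(-36979) = -24947*54426 + 36979 = -1357765422 + 36979 = -1357728443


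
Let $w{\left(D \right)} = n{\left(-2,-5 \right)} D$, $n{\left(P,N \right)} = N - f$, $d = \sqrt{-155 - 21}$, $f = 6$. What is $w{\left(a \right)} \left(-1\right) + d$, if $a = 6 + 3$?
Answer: $99 + 4 i \sqrt{11} \approx 99.0 + 13.266 i$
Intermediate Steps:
$d = 4 i \sqrt{11}$ ($d = \sqrt{-176} = 4 i \sqrt{11} \approx 13.266 i$)
$n{\left(P,N \right)} = -6 + N$ ($n{\left(P,N \right)} = N - 6 = -6 + N$)
$a = 9$
$w{\left(D \right)} = - 11 D$ ($w{\left(D \right)} = \left(-6 - 5\right) D = - 11 D$)
$w{\left(a \right)} \left(-1\right) + d = \left(-11\right) 9 \left(-1\right) + 4 i \sqrt{11} = \left(-99\right) \left(-1\right) + 4 i \sqrt{11} = 99 + 4 i \sqrt{11}$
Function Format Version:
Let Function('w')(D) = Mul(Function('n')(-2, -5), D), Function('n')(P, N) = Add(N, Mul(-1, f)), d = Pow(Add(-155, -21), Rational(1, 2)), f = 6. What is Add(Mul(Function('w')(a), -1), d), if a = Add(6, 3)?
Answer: Add(99, Mul(4, I, Pow(11, Rational(1, 2)))) ≈ Add(99.000, Mul(13.266, I))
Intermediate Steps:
d = Mul(4, I, Pow(11, Rational(1, 2))) (d = Pow(-176, Rational(1, 2)) = Mul(4, I, Pow(11, Rational(1, 2))) ≈ Mul(13.266, I))
Function('n')(P, N) = Add(-6, N) (Function('n')(P, N) = Add(N, Mul(-1, 6)) = Add(N, -6) = Add(-6, N))
a = 9
Function('w')(D) = Mul(-11, D) (Function('w')(D) = Mul(Add(-6, -5), D) = Mul(-11, D))
Add(Mul(Function('w')(a), -1), d) = Add(Mul(Mul(-11, 9), -1), Mul(4, I, Pow(11, Rational(1, 2)))) = Add(Mul(-99, -1), Mul(4, I, Pow(11, Rational(1, 2)))) = Add(99, Mul(4, I, Pow(11, Rational(1, 2))))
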